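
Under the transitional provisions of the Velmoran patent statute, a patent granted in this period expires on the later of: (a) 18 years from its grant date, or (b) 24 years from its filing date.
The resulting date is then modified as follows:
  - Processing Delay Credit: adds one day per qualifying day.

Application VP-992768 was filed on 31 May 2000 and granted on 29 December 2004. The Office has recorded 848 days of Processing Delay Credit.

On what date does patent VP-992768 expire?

September 26, 2026

(a) grant + 18 years → 29 December 2022.
(b) filing + 24 years → 31 May 2024.
Later of the two: 31 May 2024.
Processing Delay Credit: +848 days → 26 September 2026.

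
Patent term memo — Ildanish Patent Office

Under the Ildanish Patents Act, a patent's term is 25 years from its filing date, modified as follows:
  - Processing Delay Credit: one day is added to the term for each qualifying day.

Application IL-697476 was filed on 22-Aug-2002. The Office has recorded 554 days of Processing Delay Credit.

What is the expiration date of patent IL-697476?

Base term: filing date + 25 years → 22 August 2027.
Processing Delay Credit: +554 days → 26 February 2029.

2029-02-26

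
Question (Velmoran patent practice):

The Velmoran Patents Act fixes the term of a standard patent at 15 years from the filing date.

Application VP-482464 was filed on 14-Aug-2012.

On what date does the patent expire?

Filing date + 15 years → 14 August 2027.

2027-08-14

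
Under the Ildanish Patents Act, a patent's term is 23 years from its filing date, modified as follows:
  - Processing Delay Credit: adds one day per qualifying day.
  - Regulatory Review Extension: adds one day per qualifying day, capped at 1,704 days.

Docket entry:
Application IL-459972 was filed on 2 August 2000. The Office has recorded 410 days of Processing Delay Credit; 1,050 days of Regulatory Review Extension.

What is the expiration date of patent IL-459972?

2027-08-01

Base term: filing date + 23 years → 2 August 2023.
Processing Delay Credit: +410 days → 15 September 2024.
Regulatory Review Extension: 1050 days (within the 1704-day cap) → +1050 days → 1 August 2027.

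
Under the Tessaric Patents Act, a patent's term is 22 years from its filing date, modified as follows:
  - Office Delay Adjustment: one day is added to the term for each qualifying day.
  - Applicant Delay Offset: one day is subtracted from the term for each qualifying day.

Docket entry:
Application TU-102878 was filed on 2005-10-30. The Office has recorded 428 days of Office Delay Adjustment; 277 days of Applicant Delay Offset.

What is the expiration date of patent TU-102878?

2028-03-29

Base term: filing date + 22 years → 30 October 2027.
Office Delay Adjustment: +428 days → 31 December 2028.
Applicant Delay Offset: −277 days → 29 March 2028.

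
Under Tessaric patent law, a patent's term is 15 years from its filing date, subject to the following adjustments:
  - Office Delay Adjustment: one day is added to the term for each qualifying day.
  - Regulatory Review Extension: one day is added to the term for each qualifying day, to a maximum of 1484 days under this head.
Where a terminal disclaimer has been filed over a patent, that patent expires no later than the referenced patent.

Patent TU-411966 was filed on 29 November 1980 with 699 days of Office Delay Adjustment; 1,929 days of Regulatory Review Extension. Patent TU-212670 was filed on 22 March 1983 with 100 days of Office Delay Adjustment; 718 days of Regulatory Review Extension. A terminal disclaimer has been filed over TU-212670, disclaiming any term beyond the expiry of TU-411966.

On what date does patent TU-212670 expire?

2000-06-17

Natural term of TU-212670:
  Base: filing + 15 years → 22 March 1998.
  Office Delay Adjustment: +100 days → 30 June 1998.
  Regulatory Review Extension: 718 days (within the 1484-day cap) → +718 days → 17 June 2000.
Expiry of referenced patent TU-411966:
  Base: filing + 15 years → 29 November 1995.
  Office Delay Adjustment: +699 days → 28 October 1997.
  Regulatory Review Extension: 1929 days claimed exceeds the 1484-day cap, so +1484 days → 20 November 2001.
Terminal disclaimer: TU-212670 expires on the earlier of 17 June 2000 and 20 November 2001.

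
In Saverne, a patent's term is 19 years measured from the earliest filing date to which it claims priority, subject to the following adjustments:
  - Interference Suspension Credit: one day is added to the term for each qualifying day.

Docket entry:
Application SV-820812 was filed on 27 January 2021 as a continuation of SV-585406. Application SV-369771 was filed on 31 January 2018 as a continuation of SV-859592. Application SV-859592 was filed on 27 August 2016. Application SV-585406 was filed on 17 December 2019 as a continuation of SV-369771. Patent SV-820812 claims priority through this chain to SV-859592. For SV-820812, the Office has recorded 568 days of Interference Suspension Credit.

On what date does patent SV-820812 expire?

Earliest priority filing: 27 August 2016.
Base term: 27 August 2016 + 19 years → 27 August 2035.
Interference Suspension Credit: +568 days → 17 March 2037.

2037-03-17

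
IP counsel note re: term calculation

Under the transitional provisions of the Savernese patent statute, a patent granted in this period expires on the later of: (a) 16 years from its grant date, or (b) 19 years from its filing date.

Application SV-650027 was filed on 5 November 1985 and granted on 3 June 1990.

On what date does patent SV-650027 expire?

2006-06-03

(a) grant + 16 years → 3 June 2006.
(b) filing + 19 years → 5 November 2004.
Later of the two: 3 June 2006.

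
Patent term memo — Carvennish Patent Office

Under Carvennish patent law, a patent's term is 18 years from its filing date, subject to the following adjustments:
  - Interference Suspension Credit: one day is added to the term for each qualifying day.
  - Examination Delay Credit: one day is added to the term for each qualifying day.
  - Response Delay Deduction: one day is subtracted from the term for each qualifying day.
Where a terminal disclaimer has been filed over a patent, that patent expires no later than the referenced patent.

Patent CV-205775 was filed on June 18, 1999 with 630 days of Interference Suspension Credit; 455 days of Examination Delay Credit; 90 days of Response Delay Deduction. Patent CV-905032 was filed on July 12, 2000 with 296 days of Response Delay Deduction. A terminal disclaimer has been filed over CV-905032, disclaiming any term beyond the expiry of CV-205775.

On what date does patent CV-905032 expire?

2017-09-19

Natural term of CV-905032:
  Base: filing + 18 years → 12 July 2018.
  Response Delay Deduction: −296 days → 19 September 2017.
Expiry of referenced patent CV-205775:
  Base: filing + 18 years → 18 June 2017.
  Interference Suspension Credit: +630 days → 10 March 2019.
  Examination Delay Credit: +455 days → 7 June 2020.
  Response Delay Deduction: −90 days → 9 March 2020.
Terminal disclaimer: CV-905032 expires on the earlier of 19 September 2017 and 9 March 2020.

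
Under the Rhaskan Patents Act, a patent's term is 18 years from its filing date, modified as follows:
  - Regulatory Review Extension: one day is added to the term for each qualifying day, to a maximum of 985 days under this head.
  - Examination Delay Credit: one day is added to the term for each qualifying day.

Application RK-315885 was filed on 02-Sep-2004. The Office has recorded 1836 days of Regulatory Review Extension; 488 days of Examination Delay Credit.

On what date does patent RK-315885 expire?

Base term: filing date + 18 years → 2 September 2022.
Regulatory Review Extension: 1836 days claimed exceeds the 985-day cap, so +985 days → 14 May 2025.
Examination Delay Credit: +488 days → 14 September 2026.

2026-09-14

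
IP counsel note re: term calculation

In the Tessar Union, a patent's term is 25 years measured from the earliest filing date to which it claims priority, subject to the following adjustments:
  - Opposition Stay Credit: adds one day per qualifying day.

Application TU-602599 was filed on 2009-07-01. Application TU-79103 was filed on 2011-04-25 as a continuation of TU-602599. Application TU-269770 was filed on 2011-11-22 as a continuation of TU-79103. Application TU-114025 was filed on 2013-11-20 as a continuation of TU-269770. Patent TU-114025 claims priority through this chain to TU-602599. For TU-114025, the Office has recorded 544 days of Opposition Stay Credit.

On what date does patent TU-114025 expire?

December 27, 2035

Earliest priority filing: 1 July 2009.
Base term: 1 July 2009 + 25 years → 1 July 2034.
Opposition Stay Credit: +544 days → 27 December 2035.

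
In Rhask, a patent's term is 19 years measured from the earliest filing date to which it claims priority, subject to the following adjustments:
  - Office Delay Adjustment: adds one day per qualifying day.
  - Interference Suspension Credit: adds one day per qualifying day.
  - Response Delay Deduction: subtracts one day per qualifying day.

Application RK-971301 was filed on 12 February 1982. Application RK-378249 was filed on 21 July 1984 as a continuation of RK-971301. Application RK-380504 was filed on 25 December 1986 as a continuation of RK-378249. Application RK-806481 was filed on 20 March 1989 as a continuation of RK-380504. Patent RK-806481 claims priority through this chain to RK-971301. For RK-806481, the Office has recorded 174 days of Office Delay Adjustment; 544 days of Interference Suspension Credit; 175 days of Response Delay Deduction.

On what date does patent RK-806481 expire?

Earliest priority filing: 12 February 1982.
Base term: 12 February 1982 + 19 years → 12 February 2001.
Office Delay Adjustment: +174 days → 5 August 2001.
Interference Suspension Credit: +544 days → 31 January 2003.
Response Delay Deduction: −175 days → 9 August 2002.

2002-08-09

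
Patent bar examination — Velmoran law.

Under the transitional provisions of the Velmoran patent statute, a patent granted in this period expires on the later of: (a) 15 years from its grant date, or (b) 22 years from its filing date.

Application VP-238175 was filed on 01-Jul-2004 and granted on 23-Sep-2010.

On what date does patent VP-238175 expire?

(a) grant + 15 years → 23 September 2025.
(b) filing + 22 years → 1 July 2026.
Later of the two: 1 July 2026.

2026-07-01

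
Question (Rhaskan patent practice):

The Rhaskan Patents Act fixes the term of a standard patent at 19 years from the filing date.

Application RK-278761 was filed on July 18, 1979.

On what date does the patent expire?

Filing date + 19 years → 18 July 1998.

1998-07-18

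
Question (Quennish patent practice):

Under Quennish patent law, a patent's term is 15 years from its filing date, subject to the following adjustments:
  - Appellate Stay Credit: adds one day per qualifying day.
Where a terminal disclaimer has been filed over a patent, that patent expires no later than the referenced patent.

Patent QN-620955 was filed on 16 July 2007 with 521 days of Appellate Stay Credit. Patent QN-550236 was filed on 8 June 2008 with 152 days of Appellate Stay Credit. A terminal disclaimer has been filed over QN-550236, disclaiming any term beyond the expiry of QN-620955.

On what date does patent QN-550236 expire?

November 7, 2023

Natural term of QN-550236:
  Base: filing + 15 years → 8 June 2023.
  Appellate Stay Credit: +152 days → 7 November 2023.
Expiry of referenced patent QN-620955:
  Base: filing + 15 years → 16 July 2022.
  Appellate Stay Credit: +521 days → 19 December 2023.
Terminal disclaimer: QN-550236 expires on the earlier of 7 November 2023 and 19 December 2023.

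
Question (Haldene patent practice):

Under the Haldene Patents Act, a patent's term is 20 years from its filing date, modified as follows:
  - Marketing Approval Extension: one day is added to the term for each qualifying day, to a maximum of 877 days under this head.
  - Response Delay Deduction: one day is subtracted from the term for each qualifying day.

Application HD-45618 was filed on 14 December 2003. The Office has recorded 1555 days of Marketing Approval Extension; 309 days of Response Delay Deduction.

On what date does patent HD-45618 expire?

Base term: filing date + 20 years → 14 December 2023.
Marketing Approval Extension: 1555 days claimed exceeds the 877-day cap, so +877 days → 9 May 2026.
Response Delay Deduction: −309 days → 4 July 2025.

July 4, 2025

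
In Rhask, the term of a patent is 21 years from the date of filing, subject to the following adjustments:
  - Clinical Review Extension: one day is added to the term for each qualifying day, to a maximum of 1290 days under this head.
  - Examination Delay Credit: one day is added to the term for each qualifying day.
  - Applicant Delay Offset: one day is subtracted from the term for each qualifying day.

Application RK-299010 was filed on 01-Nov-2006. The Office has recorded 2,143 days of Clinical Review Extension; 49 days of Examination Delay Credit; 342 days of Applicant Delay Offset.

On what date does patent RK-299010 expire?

Base term: filing date + 21 years → 1 November 2027.
Clinical Review Extension: 2143 days claimed exceeds the 1290-day cap, so +1290 days → 14 May 2031.
Examination Delay Credit: +49 days → 2 July 2031.
Applicant Delay Offset: −342 days → 25 July 2030.

2030-07-25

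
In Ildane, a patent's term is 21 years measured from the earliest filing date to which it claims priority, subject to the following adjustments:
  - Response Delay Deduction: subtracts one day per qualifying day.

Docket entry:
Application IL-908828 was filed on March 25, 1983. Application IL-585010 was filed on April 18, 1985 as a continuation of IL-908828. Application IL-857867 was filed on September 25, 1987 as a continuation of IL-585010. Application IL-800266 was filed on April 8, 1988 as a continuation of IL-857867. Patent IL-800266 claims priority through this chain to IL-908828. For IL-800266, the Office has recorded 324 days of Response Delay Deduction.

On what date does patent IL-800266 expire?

Earliest priority filing: 25 March 1983.
Base term: 25 March 1983 + 21 years → 25 March 2004.
Response Delay Deduction: −324 days → 6 May 2003.

May 6, 2003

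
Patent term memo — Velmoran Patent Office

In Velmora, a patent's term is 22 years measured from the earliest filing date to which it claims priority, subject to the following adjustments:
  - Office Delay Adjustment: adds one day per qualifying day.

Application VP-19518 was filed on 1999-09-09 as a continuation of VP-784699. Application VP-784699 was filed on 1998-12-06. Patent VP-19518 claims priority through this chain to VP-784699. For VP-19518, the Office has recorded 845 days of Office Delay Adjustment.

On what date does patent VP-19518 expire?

March 31, 2023

Earliest priority filing: 6 December 1998.
Base term: 6 December 1998 + 22 years → 6 December 2020.
Office Delay Adjustment: +845 days → 31 March 2023.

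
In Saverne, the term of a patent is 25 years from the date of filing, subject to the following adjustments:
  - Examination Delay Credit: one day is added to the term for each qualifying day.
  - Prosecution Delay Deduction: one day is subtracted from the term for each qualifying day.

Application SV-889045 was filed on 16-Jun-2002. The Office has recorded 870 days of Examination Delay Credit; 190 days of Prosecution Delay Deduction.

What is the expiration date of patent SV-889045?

2029-04-26

Base term: filing date + 25 years → 16 June 2027.
Examination Delay Credit: +870 days → 2 November 2029.
Prosecution Delay Deduction: −190 days → 26 April 2029.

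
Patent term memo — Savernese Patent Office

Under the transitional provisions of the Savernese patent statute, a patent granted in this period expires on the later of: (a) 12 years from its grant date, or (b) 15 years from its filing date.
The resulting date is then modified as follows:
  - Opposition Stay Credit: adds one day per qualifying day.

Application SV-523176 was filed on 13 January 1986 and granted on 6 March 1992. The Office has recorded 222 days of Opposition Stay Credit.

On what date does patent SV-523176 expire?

(a) grant + 12 years → 6 March 2004.
(b) filing + 15 years → 13 January 2001.
Later of the two: 6 March 2004.
Opposition Stay Credit: +222 days → 14 October 2004.

October 14, 2004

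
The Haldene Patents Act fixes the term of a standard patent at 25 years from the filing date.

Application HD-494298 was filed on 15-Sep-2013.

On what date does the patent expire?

September 15, 2038

Filing date + 25 years → 15 September 2038.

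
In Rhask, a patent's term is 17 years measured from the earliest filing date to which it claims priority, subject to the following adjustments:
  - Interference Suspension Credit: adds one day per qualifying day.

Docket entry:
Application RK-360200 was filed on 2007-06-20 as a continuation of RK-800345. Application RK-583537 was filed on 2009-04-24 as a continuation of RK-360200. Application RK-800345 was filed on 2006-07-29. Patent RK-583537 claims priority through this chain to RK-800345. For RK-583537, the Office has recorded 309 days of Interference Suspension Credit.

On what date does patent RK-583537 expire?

June 2, 2024

Earliest priority filing: 29 July 2006.
Base term: 29 July 2006 + 17 years → 29 July 2023.
Interference Suspension Credit: +309 days → 2 June 2024.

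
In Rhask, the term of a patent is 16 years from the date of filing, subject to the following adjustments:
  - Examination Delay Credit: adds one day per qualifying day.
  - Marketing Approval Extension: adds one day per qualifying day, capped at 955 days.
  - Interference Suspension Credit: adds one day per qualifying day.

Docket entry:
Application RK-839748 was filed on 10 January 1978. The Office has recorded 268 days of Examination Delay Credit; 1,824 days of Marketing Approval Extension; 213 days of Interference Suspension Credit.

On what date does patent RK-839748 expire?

Base term: filing date + 16 years → 10 January 1994.
Examination Delay Credit: +268 days → 5 October 1994.
Marketing Approval Extension: 1824 days claimed exceeds the 955-day cap, so +955 days → 17 May 1997.
Interference Suspension Credit: +213 days → 16 December 1997.

December 16, 1997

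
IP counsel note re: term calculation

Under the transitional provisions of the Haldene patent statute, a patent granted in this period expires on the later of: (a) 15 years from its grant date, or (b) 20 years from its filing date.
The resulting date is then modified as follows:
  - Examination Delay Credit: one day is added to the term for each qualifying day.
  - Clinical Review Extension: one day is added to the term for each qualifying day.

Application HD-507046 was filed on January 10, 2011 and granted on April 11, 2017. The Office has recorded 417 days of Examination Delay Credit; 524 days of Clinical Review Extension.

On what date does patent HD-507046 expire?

2034-11-08

(a) grant + 15 years → 11 April 2032.
(b) filing + 20 years → 10 January 2031.
Later of the two: 11 April 2032.
Examination Delay Credit: +417 days → 2 June 2033.
Clinical Review Extension: +524 days → 8 November 2034.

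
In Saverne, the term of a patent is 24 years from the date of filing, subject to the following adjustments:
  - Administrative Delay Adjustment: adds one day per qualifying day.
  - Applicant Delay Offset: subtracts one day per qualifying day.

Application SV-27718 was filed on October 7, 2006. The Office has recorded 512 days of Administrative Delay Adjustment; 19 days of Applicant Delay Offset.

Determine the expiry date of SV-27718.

Base term: filing date + 24 years → 7 October 2030.
Administrative Delay Adjustment: +512 days → 2 March 2032.
Applicant Delay Offset: −19 days → 12 February 2032.

2032-02-12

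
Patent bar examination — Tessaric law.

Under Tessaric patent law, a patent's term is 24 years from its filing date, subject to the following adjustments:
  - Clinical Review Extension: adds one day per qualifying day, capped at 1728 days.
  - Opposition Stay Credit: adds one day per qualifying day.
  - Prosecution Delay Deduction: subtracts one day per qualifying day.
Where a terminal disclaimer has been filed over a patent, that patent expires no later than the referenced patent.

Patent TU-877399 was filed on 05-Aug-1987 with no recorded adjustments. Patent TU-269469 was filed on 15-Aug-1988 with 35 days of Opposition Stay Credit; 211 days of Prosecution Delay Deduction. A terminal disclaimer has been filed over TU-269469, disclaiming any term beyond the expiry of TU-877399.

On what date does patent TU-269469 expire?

Natural term of TU-269469:
  Base: filing + 24 years → 15 August 2012.
  Opposition Stay Credit: +35 days → 19 September 2012.
  Prosecution Delay Deduction: −211 days → 21 February 2012.
Expiry of referenced patent TU-877399:
  Base: filing + 24 years → 5 August 2011.
Terminal disclaimer: TU-269469 expires on the earlier of 21 February 2012 and 5 August 2011.

August 5, 2011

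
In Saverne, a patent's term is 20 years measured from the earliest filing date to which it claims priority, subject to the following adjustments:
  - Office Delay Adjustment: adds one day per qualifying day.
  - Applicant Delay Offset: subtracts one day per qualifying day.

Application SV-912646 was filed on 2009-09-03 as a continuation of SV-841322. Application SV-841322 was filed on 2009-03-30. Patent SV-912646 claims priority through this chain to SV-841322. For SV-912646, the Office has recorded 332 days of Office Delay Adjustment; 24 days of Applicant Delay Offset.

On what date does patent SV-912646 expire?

Earliest priority filing: 30 March 2009.
Base term: 30 March 2009 + 20 years → 30 March 2029.
Office Delay Adjustment: +332 days → 25 February 2030.
Applicant Delay Offset: −24 days → 1 February 2030.

2030-02-01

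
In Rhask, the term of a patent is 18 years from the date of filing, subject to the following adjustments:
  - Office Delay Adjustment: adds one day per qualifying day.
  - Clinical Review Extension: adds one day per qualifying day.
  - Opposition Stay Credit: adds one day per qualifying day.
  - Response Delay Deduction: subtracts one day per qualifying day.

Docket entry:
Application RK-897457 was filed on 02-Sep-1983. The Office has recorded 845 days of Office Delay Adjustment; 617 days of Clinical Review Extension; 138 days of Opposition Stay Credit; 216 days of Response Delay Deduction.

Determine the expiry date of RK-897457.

June 17, 2005

Base term: filing date + 18 years → 2 September 2001.
Office Delay Adjustment: +845 days → 26 December 2003.
Clinical Review Extension: +617 days → 3 September 2005.
Opposition Stay Credit: +138 days → 19 January 2006.
Response Delay Deduction: −216 days → 17 June 2005.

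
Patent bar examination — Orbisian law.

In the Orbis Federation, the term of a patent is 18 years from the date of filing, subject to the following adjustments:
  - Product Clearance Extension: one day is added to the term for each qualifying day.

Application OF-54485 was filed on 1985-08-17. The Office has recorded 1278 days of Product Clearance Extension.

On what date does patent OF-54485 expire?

February 15, 2007

Base term: filing date + 18 years → 17 August 2003.
Product Clearance Extension: +1278 days → 15 February 2007.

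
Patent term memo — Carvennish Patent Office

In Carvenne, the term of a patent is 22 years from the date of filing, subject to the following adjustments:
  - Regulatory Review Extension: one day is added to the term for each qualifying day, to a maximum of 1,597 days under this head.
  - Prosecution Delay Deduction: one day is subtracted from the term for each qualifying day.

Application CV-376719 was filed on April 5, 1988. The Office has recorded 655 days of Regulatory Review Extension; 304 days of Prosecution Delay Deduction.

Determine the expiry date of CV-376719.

2011-03-22

Base term: filing date + 22 years → 5 April 2010.
Regulatory Review Extension: 655 days (within the 1597-day cap) → +655 days → 20 January 2012.
Prosecution Delay Deduction: −304 days → 22 March 2011.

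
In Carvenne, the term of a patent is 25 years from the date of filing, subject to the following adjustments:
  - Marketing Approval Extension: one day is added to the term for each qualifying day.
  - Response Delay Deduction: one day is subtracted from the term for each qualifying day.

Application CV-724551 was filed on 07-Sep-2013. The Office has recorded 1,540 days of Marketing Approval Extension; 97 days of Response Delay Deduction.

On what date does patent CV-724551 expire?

2042-08-20

Base term: filing date + 25 years → 7 September 2038.
Marketing Approval Extension: +1540 days → 25 November 2042.
Response Delay Deduction: −97 days → 20 August 2042.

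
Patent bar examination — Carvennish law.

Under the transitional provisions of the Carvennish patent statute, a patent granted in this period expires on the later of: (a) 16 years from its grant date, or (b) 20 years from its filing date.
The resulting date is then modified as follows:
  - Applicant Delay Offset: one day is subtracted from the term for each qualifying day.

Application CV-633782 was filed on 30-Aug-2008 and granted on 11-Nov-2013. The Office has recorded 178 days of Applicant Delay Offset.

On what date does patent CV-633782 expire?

(a) grant + 16 years → 11 November 2029.
(b) filing + 20 years → 30 August 2028.
Later of the two: 11 November 2029.
Applicant Delay Offset: −178 days → 17 May 2029.

May 17, 2029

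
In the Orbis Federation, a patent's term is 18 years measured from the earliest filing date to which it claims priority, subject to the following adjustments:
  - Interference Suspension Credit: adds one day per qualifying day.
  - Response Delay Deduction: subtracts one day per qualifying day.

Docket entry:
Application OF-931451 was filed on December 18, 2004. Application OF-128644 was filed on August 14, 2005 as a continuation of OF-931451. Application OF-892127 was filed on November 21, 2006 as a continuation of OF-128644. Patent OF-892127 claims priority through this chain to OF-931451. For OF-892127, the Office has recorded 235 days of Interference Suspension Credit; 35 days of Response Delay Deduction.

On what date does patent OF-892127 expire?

2023-07-06

Earliest priority filing: 18 December 2004.
Base term: 18 December 2004 + 18 years → 18 December 2022.
Interference Suspension Credit: +235 days → 10 August 2023.
Response Delay Deduction: −35 days → 6 July 2023.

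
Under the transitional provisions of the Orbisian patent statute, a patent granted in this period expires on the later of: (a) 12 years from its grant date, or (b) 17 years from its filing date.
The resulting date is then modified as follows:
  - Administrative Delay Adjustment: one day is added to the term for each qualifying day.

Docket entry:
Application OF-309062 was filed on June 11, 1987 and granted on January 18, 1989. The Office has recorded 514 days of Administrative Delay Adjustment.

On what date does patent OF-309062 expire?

2005-11-07

(a) grant + 12 years → 18 January 2001.
(b) filing + 17 years → 11 June 2004.
Later of the two: 11 June 2004.
Administrative Delay Adjustment: +514 days → 7 November 2005.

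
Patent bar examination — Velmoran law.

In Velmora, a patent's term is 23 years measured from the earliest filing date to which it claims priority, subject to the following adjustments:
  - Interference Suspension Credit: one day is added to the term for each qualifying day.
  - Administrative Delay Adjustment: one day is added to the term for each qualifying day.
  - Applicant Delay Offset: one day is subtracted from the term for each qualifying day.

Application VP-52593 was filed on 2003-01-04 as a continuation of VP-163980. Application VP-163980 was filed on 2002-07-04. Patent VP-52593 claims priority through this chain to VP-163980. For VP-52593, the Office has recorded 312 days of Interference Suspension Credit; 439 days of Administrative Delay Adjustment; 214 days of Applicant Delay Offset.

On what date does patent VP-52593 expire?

Earliest priority filing: 4 July 2002.
Base term: 4 July 2002 + 23 years → 4 July 2025.
Interference Suspension Credit: +312 days → 12 May 2026.
Administrative Delay Adjustment: +439 days → 25 July 2027.
Applicant Delay Offset: −214 days → 23 December 2026.

2026-12-23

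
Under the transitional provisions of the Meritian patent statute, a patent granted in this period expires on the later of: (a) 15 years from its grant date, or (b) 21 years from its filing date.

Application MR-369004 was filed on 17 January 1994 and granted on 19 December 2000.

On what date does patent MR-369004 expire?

2015-12-19

(a) grant + 15 years → 19 December 2015.
(b) filing + 21 years → 17 January 2015.
Later of the two: 19 December 2015.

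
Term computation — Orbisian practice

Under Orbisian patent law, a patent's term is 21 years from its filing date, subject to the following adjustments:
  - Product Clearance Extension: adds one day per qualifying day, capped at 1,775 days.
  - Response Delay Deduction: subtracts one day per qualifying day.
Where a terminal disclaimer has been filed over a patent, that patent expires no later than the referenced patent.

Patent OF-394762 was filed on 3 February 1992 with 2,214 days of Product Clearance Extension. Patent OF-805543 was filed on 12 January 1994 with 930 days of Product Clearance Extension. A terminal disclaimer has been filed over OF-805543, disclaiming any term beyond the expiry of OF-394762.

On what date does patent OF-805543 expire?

July 30, 2017

Natural term of OF-805543:
  Base: filing + 21 years → 12 January 2015.
  Product Clearance Extension: 930 days (within the 1775-day cap) → +930 days → 30 July 2017.
Expiry of referenced patent OF-394762:
  Base: filing + 21 years → 3 February 2013.
  Product Clearance Extension: 2214 days claimed exceeds the 1775-day cap, so +1775 days → 14 December 2017.
Terminal disclaimer: OF-805543 expires on the earlier of 30 July 2017 and 14 December 2017.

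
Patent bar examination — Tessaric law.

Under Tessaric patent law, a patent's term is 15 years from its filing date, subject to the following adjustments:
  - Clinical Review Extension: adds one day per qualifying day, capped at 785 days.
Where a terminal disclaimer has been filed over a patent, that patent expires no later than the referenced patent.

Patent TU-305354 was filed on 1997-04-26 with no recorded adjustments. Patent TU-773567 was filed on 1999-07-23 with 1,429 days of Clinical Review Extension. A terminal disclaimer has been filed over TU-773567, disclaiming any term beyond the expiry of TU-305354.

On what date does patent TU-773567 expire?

April 26, 2012

Natural term of TU-773567:
  Base: filing + 15 years → 23 July 2014.
  Clinical Review Extension: 1429 days claimed exceeds the 785-day cap, so +785 days → 15 September 2016.
Expiry of referenced patent TU-305354:
  Base: filing + 15 years → 26 April 2012.
Terminal disclaimer: TU-773567 expires on the earlier of 15 September 2016 and 26 April 2012.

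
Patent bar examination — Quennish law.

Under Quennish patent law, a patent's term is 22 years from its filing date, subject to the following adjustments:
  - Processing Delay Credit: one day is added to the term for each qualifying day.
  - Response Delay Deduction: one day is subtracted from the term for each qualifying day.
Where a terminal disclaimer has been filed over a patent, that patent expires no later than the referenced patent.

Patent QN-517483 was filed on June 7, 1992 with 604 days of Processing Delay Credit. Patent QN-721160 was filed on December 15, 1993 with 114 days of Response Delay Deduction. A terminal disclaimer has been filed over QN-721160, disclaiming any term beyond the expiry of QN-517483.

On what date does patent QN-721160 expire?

2015-08-23

Natural term of QN-721160:
  Base: filing + 22 years → 15 December 2015.
  Response Delay Deduction: −114 days → 23 August 2015.
Expiry of referenced patent QN-517483:
  Base: filing + 22 years → 7 June 2014.
  Processing Delay Credit: +604 days → 1 February 2016.
Terminal disclaimer: QN-721160 expires on the earlier of 23 August 2015 and 1 February 2016.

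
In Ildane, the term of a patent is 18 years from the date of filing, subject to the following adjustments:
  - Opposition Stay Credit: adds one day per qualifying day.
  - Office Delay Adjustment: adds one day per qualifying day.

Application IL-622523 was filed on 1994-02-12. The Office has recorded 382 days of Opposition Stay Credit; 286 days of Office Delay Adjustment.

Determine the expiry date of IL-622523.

2013-12-11

Base term: filing date + 18 years → 12 February 2012.
Opposition Stay Credit: +382 days → 28 February 2013.
Office Delay Adjustment: +286 days → 11 December 2013.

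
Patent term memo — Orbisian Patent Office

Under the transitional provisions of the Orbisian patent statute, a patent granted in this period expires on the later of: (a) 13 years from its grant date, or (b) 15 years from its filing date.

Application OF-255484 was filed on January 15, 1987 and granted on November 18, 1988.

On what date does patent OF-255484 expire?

(a) grant + 13 years → 18 November 2001.
(b) filing + 15 years → 15 January 2002.
Later of the two: 15 January 2002.

January 15, 2002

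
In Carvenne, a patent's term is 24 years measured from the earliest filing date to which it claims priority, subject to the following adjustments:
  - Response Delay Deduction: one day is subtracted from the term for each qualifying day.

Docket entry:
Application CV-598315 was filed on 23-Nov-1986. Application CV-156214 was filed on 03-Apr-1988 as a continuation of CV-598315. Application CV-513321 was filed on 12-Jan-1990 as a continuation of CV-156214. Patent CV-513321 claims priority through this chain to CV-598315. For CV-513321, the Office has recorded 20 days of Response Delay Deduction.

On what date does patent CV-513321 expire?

2010-11-03

Earliest priority filing: 23 November 1986.
Base term: 23 November 1986 + 24 years → 23 November 2010.
Response Delay Deduction: −20 days → 3 November 2010.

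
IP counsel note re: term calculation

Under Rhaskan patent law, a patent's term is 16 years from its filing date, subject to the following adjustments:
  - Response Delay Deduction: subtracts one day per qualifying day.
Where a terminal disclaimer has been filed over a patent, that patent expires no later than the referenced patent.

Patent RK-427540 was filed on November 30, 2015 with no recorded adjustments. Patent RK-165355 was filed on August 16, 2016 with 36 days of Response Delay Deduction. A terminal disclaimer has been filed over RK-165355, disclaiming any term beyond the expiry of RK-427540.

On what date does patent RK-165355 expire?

Natural term of RK-165355:
  Base: filing + 16 years → 16 August 2032.
  Response Delay Deduction: −36 days → 11 July 2032.
Expiry of referenced patent RK-427540:
  Base: filing + 16 years → 30 November 2031.
Terminal disclaimer: RK-165355 expires on the earlier of 11 July 2032 and 30 November 2031.

November 30, 2031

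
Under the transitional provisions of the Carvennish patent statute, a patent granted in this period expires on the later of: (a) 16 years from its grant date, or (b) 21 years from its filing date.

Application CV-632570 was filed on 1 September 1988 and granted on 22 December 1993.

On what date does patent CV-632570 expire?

December 22, 2009

(a) grant + 16 years → 22 December 2009.
(b) filing + 21 years → 1 September 2009.
Later of the two: 22 December 2009.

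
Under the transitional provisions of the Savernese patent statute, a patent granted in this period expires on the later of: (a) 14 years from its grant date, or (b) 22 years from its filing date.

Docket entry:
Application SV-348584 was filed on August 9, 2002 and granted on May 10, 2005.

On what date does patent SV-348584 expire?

(a) grant + 14 years → 10 May 2019.
(b) filing + 22 years → 9 August 2024.
Later of the two: 9 August 2024.

2024-08-09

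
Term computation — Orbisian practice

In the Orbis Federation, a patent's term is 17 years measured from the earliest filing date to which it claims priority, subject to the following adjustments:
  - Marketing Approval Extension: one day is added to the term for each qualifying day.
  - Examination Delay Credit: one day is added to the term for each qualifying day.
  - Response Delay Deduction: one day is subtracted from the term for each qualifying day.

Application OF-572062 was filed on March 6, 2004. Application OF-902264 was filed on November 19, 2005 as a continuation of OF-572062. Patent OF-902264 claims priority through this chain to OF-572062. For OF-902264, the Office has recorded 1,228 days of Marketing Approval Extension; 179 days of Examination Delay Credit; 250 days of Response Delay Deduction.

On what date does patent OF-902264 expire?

May 6, 2024

Earliest priority filing: 6 March 2004.
Base term: 6 March 2004 + 17 years → 6 March 2021.
Marketing Approval Extension: +1228 days → 16 July 2024.
Examination Delay Credit: +179 days → 11 January 2025.
Response Delay Deduction: −250 days → 6 May 2024.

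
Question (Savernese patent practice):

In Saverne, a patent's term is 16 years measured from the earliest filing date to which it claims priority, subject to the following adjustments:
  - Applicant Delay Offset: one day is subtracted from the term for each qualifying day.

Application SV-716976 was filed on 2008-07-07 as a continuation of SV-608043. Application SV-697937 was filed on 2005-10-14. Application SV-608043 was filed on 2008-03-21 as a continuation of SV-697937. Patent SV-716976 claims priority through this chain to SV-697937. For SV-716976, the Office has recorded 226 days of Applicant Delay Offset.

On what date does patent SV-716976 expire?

Earliest priority filing: 14 October 2005.
Base term: 14 October 2005 + 16 years → 14 October 2021.
Applicant Delay Offset: −226 days → 2 March 2021.

March 2, 2021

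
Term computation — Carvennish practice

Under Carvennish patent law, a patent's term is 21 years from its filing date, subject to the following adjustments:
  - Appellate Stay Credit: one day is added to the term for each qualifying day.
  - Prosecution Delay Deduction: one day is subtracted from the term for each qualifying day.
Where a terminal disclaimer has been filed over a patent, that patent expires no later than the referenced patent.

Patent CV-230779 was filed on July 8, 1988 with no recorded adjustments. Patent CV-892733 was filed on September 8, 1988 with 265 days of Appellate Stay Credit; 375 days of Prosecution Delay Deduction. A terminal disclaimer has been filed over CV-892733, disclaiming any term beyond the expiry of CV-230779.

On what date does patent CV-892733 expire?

Natural term of CV-892733:
  Base: filing + 21 years → 8 September 2009.
  Appellate Stay Credit: +265 days → 31 May 2010.
  Prosecution Delay Deduction: −375 days → 21 May 2009.
Expiry of referenced patent CV-230779:
  Base: filing + 21 years → 8 July 2009.
Terminal disclaimer: CV-892733 expires on the earlier of 21 May 2009 and 8 July 2009.

May 21, 2009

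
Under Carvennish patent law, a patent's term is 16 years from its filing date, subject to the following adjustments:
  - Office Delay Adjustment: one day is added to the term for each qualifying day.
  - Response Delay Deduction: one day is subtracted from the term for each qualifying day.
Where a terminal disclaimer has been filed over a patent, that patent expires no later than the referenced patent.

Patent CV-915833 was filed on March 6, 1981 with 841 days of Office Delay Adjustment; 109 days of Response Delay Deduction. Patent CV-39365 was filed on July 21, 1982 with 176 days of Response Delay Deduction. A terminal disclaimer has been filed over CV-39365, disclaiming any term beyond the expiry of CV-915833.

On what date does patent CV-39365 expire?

January 26, 1998

Natural term of CV-39365:
  Base: filing + 16 years → 21 July 1998.
  Response Delay Deduction: −176 days → 26 January 1998.
Expiry of referenced patent CV-915833:
  Base: filing + 16 years → 6 March 1997.
  Office Delay Adjustment: +841 days → 25 June 1999.
  Response Delay Deduction: −109 days → 8 March 1999.
Terminal disclaimer: CV-39365 expires on the earlier of 26 January 1998 and 8 March 1999.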